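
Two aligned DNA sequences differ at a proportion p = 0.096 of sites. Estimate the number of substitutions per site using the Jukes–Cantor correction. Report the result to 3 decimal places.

d = −(3/4) ln(1 − 4p/3) = −0.75 ln(1 − 0.128) = −0.75 ln(0.872)
  = −0.75 × (-0.136966) = 0.102725 substitutions/site.

0.103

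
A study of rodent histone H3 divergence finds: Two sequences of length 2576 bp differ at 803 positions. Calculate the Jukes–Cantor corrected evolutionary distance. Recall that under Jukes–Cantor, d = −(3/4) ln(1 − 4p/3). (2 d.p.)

p = 803/2576 ≈ 0.311724.
d = −(3/4) ln(1 − 4p/3) = −0.75 ln(1 − 0.415632) = −0.75 ln(0.584368)
  = −0.75 × (-0.537224) = 0.402918 substitutions/site.

0.40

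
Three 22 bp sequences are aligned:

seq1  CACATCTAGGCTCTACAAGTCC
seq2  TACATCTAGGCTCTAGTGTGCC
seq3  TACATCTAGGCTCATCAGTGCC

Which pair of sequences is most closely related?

seq2 and seq3

seq1–seq2: 6/22 differ, p = 0.273, d = 0.339.
seq1–seq3: 6/22 differ, p = 0.273, d = 0.339.
seq2–seq3: 4/22 differ, p = 0.182, d = 0.208.
The smallest distance is between seq2 and seq3.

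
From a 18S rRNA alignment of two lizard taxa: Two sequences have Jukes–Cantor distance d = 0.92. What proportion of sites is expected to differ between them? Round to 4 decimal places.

0.5300

p = (3/4)(1 − e^(−4d/3)) = 0.75 × (1 − e^(-1.226667)) = 0.75 × (1 − 0.293268) = 0.530049.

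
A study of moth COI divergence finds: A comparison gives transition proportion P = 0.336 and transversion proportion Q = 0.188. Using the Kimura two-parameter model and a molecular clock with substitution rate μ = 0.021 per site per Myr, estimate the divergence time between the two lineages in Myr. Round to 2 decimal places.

Under the Kimura two-parameter model, d = −½ ln(1 − 2P − Q) − ¼ ln(1 − 2Q).
1 − 2P − Q = 0.14, giving −½ ln(0.14) = 0.983056.
1 − 2Q = 0.624, giving −¼ ln(0.624) = 0.117901.
d = 0.983056 + 0.117901 = 1.100957.
Under a molecular clock d = 2μt, so t = d/(2μ) = 1.100957 / (2 × 0.021) = 26.21 Myr.

26.21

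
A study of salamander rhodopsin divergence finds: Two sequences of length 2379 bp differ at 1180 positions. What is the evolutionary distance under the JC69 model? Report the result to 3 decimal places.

p = 1180/2379 ≈ 0.496007.
d = −(3/4) ln(1 − 4p/3) = −0.75 ln(1 − 0.661343) = −0.75 ln(0.338657)
  = −0.75 × (-1.082767) = 0.812075 substitutions/site.

0.812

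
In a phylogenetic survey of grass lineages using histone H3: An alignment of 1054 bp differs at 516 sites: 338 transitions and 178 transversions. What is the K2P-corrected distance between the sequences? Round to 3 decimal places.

0.934

P = 338/1054 ≈ 0.320683 and Q = 178/1054 ≈ 0.16888.
Under the Kimura two-parameter model, d = −½ ln(1 − 2P − Q) − ¼ ln(1 − 2Q).
1 − 2P − Q = 0.189754, giving −½ ln(0.189754) = 0.831013.
1 − 2Q = 0.66224, giving −¼ ln(0.66224) = 0.103032.
d = 0.831013 + 0.103032 = 0.934045.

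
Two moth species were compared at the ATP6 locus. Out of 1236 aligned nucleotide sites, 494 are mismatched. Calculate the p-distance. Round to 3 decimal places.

p = 494/1236 = 0.399676… ≈ 0.400 (to 3 d.p.).

0.400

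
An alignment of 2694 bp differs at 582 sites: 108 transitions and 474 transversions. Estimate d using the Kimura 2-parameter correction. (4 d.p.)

P = 108/2694 ≈ 0.040089 and Q = 474/2694 ≈ 0.175947.
Under the Kimura two-parameter model, d = −½ ln(1 − 2P − Q) − ¼ ln(1 − 2Q).
1 − 2P − Q = 0.743875, giving −½ ln(0.743875) = 0.147941.
1 − 2Q = 0.648106, giving −¼ ln(0.648106) = 0.108425.
d = 0.147941 + 0.108425 = 0.256366.

0.2564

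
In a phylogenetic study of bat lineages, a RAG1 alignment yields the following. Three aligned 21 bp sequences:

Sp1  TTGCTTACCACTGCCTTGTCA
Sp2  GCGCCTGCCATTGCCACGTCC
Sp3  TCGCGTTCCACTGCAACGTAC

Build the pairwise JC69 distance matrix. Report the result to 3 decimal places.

d(Sp1,Sp2) = 0.532, d(Sp1,Sp3) = 0.532, d(Sp2,Sp3) = 0.360

Sp1–Sp2: 8/21 sites differ → p ≈ 0.380952, d = −0.75 ln(1 − 0.507936) = 0.531860 ≈ 0.532.
Sp1–Sp3: 8/21 sites differ → p ≈ 0.380952, d = −0.75 ln(1 − 0.507936) = 0.531860 ≈ 0.532.
Sp2–Sp3: 6/21 sites differ → p ≈ 0.285714, d = −0.75 ln(1 − 0.380952) = 0.359679 ≈ 0.360.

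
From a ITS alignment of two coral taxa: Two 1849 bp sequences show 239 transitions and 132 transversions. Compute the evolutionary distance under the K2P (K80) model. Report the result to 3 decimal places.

0.239

P = 239/1849 ≈ 0.129259 and Q = 132/1849 ≈ 0.07139.
Under the Kimura two-parameter model, d = −½ ln(1 − 2P − Q) − ¼ ln(1 − 2Q).
1 − 2P − Q = 0.670092, giving −½ ln(0.670092) = 0.200170.
1 − 2Q = 0.85722, giving −¼ ln(0.85722) = 0.038515.
d = 0.200170 + 0.038515 = 0.238685.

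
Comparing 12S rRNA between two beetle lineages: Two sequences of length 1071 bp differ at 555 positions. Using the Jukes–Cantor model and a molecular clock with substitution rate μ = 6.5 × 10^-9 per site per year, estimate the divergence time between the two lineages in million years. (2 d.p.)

p = 555/1071 ≈ 0.518207.
d = −(3/4) ln(1 − 4p/3) = −0.75 ln(1 − 0.690943) = −0.75 ln(0.309057)
  = −0.75 × (-1.174230) = 0.880673 substitutions/site.
Under a molecular clock d = 2μt, so t = d/(2μ) = 0.880673 / (2 × 6.5 × 10^-9) = 67.74 million years.

67.74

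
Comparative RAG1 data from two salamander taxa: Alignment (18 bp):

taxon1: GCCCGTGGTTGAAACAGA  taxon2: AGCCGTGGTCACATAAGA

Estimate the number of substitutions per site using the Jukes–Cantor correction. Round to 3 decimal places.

0.548

The sequences differ at 7 of 18 sites (1, 2, 10, 11, 12, 14, 15), so p = 7/18 ≈ 0.388889.
d = −(3/4) ln(1 − 4p/3) = −0.75 ln(1 − 0.518519) = −0.75 ln(0.481481)
  = −0.75 × (-0.730889) = 0.548167 substitutions/site.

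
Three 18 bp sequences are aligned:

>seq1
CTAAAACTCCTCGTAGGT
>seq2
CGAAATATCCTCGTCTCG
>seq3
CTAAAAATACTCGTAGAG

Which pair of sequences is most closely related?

seq1–seq2: 7/18 differ, p = 0.389, d = 0.548.
seq1–seq3: 4/18 differ, p = 0.222, d = 0.264.
seq2–seq3: 6/18 differ, p = 0.333, d = 0.441.
The smallest distance is between seq1 and seq3.

seq1 and seq3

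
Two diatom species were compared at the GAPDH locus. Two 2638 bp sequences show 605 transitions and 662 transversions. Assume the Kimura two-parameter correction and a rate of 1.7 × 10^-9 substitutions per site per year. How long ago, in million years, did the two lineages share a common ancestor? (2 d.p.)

P = 605/2638 ≈ 0.22934 and Q = 662/2638 ≈ 0.250948.
Under the Kimura two-parameter model, d = −½ ln(1 − 2P − Q) − ¼ ln(1 − 2Q).
1 − 2P − Q = 0.290372, giving −½ ln(0.290372) = 0.618296.
1 − 2Q = 0.498104, giving −¼ ln(0.498104) = 0.174237.
d = 0.618296 + 0.174237 = 0.792533.
Under a molecular clock d = 2μt, so t = d/(2μ) = 0.792533 / (2 × 1.7 × 10^-9) = 233.10 million years.

233.10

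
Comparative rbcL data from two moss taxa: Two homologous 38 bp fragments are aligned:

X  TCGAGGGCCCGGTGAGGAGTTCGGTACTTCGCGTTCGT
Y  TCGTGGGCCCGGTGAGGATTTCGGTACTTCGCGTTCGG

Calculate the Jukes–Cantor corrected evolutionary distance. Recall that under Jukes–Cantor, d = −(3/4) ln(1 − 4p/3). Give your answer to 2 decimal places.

0.08

The sequences differ at 3 of 38 sites (4, 19, 38), so p = 3/38 ≈ 0.078947.
d = −(3/4) ln(1 − 4p/3) = −0.75 ln(1 − 0.105263) = −0.75 ln(0.894737)
  = −0.75 × (-0.111225) = 0.083419 substitutions/site.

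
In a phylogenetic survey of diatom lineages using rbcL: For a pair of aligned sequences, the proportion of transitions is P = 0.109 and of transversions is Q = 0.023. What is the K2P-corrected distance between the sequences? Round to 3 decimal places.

Under the Kimura two-parameter model, d = −½ ln(1 − 2P − Q) − ¼ ln(1 − 2Q).
1 − 2P − Q = 0.759, giving −½ ln(0.759) = 0.137877.
1 − 2Q = 0.954, giving −¼ ln(0.954) = 0.011773.
d = 0.137877 + 0.011773 = 0.149650.

0.150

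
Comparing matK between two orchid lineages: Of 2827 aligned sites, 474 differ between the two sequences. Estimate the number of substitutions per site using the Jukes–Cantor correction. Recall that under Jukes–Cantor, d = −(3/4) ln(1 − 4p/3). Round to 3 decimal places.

p = 474/2827 ≈ 0.167669.
d = −(3/4) ln(1 − 4p/3) = −0.75 ln(1 − 0.223559) = −0.75 ln(0.776441)
  = −0.75 × (-0.253035) = 0.189776 substitutions/site.

0.190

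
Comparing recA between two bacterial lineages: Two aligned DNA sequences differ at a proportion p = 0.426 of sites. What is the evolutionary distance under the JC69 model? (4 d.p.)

0.6295

d = −(3/4) ln(1 − 4p/3) = −0.75 ln(1 − 0.568) = −0.75 ln(0.432)
  = −0.75 × (-0.839330) = 0.629498 substitutions/site.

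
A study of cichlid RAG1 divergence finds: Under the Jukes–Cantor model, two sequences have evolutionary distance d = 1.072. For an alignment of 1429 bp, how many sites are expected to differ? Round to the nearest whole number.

815

Invert JC69: p = (3/4)(1 − e^(−4d/3)) = 0.75 × (1 − e^(-1.429333)) = 0.75 × (1 − 0.239469) = 0.570398.
Expected differing sites = pL ≈ 0.570398 × 1429 = 815.098742 ≈ 815.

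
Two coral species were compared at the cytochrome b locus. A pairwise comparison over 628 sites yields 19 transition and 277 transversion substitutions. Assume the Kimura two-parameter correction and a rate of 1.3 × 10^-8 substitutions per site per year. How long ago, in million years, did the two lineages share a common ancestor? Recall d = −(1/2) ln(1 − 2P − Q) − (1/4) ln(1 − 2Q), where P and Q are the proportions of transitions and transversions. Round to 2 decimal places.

P = 19/628 ≈ 0.030255 and Q = 277/628 ≈ 0.441083.
Under the Kimura two-parameter model, d = −½ ln(1 − 2P − Q) − ¼ ln(1 − 2Q).
1 − 2P − Q = 0.498407, giving −½ ln(0.498407) = 0.348169.
1 − 2Q = 0.117834, giving −¼ ln(0.117834) = 0.534620.
d = 0.348169 + 0.534620 = 0.882789.
Under a molecular clock d = 2μt, so t = d/(2μ) = 0.882789 / (2 × 1.3 × 10^-8) = 33.95 million years.

33.95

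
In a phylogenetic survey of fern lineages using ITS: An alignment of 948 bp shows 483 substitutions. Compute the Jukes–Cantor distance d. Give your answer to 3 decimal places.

0.853

p = 483/948 ≈ 0.509494.
d = −(3/4) ln(1 − 4p/3) = −0.75 ln(1 − 0.679325) = −0.75 ln(0.320675)
  = −0.75 × (-1.137327) = 0.852995 substitutions/site.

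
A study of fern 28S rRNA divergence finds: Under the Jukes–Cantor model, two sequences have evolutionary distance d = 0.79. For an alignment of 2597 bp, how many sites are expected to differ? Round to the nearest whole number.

Invert JC69: p = (3/4)(1 − e^(−4d/3)) = 0.75 × (1 − e^(-1.053333)) = 0.75 × (1 − 0.348773) = 0.488420.
Expected differing sites = pL ≈ 0.488420 × 2597 = 1268.42674 ≈ 1268.

1268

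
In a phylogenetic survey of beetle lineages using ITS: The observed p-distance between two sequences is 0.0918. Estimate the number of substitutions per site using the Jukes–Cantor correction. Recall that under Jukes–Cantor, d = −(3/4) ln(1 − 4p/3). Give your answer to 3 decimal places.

d = −(3/4) ln(1 − 4p/3) = −0.75 ln(1 − 0.1224) = −0.75 ln(0.8776)
  = −0.75 × (-0.130564) = 0.097923 substitutions/site.

0.098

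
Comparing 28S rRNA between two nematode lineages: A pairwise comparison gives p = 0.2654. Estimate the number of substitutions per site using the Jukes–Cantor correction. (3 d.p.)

0.328

d = −(3/4) ln(1 − 4p/3) = −0.75 ln(1 − 0.353867) = −0.75 ln(0.646133)
  = −0.75 × (-0.436750) = 0.327563 substitutions/site.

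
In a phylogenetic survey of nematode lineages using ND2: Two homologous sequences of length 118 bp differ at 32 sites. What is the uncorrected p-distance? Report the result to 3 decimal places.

p = 32/118 = 0.271186… ≈ 0.271 (to 3 d.p.).

0.271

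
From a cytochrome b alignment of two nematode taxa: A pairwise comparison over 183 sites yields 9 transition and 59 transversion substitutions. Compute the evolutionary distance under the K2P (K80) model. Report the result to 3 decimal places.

0.532

P = 9/183 ≈ 0.04918 and Q = 59/183 ≈ 0.322404.
Under the Kimura two-parameter model, d = −½ ln(1 − 2P − Q) − ¼ ln(1 − 2Q).
1 − 2P − Q = 0.579236, giving −½ ln(0.579236) = 0.273023.
1 − 2Q = 0.355192, giving −¼ ln(0.355192) = 0.258774.
d = 0.273023 + 0.258774 = 0.531797.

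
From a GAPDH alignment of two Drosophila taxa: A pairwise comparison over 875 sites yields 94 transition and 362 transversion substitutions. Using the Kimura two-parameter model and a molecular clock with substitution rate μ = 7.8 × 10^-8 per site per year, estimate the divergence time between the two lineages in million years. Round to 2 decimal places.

P = 94/875 ≈ 0.107429 and Q = 362/875 ≈ 0.413714.
Under the Kimura two-parameter model, d = −½ ln(1 − 2P − Q) − ¼ ln(1 − 2Q).
1 − 2P − Q = 0.371428, giving −½ ln(0.371428) = 0.495200.
1 − 2Q = 0.172572, giving −¼ ln(0.172572) = 0.439235.
d = 0.495200 + 0.439235 = 0.934435.
Under a molecular clock d = 2μt, so t = d/(2μ) = 0.934435 / (2 × 7.8 × 10^-8) = 5.99 million years.

5.99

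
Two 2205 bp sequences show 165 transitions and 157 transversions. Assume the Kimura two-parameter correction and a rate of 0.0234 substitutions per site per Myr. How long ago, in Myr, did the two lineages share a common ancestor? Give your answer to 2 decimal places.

3.49

P = 165/2205 ≈ 0.07483 and Q = 157/2205 ≈ 0.071202.
Under the Kimura two-parameter model, d = −½ ln(1 − 2P − Q) − ¼ ln(1 − 2Q).
1 − 2P − Q = 0.779138, giving −½ ln(0.779138) = 0.124784.
1 − 2Q = 0.857596, giving −¼ ln(0.857596) = 0.038406.
d = 0.124784 + 0.038406 = 0.163190.
Under a molecular clock d = 2μt, so t = d/(2μ) = 0.163190 / (2 × 0.0234) = 3.49 Myr.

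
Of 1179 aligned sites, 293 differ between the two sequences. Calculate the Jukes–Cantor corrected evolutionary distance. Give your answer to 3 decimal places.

p = 293/1179 ≈ 0.248516.
d = −(3/4) ln(1 − 4p/3) = −0.75 ln(1 − 0.331355) = −0.75 ln(0.668645)
  = −0.75 × (-0.402502) = 0.301877 substitutions/site.

0.302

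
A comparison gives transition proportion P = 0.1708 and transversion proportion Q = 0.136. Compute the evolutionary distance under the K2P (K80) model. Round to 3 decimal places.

Under the Kimura two-parameter model, d = −½ ln(1 − 2P − Q) − ¼ ln(1 − 2Q).
1 − 2P − Q = 0.5224, giving −½ ln(0.5224) = 0.324661.
1 − 2Q = 0.728, giving −¼ ln(0.728) = 0.079364.
d = 0.324661 + 0.079364 = 0.404025.

0.404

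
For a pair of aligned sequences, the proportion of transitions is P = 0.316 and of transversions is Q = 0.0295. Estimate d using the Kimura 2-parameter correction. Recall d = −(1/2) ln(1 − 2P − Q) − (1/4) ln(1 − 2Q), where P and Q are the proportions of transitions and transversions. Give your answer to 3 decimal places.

0.557

Under the Kimura two-parameter model, d = −½ ln(1 − 2P − Q) − ¼ ln(1 − 2Q).
1 − 2P − Q = 0.3385, giving −½ ln(0.3385) = 0.541616.
1 − 2Q = 0.941, giving −¼ ln(0.941) = 0.015203.
d = 0.541616 + 0.015203 = 0.556819.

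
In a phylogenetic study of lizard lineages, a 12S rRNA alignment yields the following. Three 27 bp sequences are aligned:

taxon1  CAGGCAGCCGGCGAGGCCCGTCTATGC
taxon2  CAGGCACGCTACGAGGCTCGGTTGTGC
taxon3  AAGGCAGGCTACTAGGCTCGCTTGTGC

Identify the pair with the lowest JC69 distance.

taxon2 and taxon3

taxon1–taxon2: 8/27 differ, p = 0.296, d = 0.377.
taxon1–taxon3: 9/27 differ, p = 0.333, d = 0.441.
taxon2–taxon3: 4/27 differ, p = 0.148, d = 0.165.
The smallest distance is between taxon2 and taxon3.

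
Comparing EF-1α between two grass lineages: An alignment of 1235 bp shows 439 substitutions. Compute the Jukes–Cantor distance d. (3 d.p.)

0.482

p = 439/1235 ≈ 0.355466.
d = −(3/4) ln(1 − 4p/3) = −0.75 ln(1 − 0.473955) = −0.75 ln(0.526045)
  = −0.75 × (-0.642369) = 0.481777 substitutions/site.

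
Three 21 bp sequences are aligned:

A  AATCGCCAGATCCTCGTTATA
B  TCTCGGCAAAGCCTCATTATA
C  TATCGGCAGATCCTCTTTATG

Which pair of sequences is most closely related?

A–B: 6/21 differ, p = 0.286, d = 0.360.
A–C: 4/21 differ, p = 0.190, d = 0.220.
B–C: 5/21 differ, p = 0.238, d = 0.286.
The smallest distance is between A and C.

A and C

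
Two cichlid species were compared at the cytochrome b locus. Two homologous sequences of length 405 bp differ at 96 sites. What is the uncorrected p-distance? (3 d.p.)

p = 96/405 = 0.237037… ≈ 0.237 (to 3 d.p.).

0.237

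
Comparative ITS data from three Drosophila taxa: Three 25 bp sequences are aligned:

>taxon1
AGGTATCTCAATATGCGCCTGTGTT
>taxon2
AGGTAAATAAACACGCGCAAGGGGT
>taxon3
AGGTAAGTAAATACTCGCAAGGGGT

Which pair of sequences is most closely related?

taxon1–taxon2: 9/25 differ, p = 0.360, d = 0.490.
taxon1–taxon3: 9/25 differ, p = 0.360, d = 0.490.
taxon2–taxon3: 3/25 differ, p = 0.120, d = 0.131.
The smallest distance is between taxon2 and taxon3.

taxon2 and taxon3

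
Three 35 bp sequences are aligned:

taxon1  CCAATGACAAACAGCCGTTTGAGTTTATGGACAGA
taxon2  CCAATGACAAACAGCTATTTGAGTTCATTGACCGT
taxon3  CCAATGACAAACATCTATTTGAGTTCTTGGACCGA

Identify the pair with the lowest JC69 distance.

taxon2 and taxon3

taxon1–taxon2: 6/35 differ, p = 0.171, d = 0.195.
taxon1–taxon3: 6/35 differ, p = 0.171, d = 0.195.
taxon2–taxon3: 4/35 differ, p = 0.114, d = 0.124.
The smallest distance is between taxon2 and taxon3.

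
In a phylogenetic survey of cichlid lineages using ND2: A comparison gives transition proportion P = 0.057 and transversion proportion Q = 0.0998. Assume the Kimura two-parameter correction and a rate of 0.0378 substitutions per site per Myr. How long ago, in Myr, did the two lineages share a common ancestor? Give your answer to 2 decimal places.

2.33

Under the Kimura two-parameter model, d = −½ ln(1 − 2P − Q) − ¼ ln(1 − 2Q).
1 − 2P − Q = 0.7862, giving −½ ln(0.7862) = 0.120272.
1 − 2Q = 0.8004, giving −¼ ln(0.8004) = 0.055661.
d = 0.120272 + 0.055661 = 0.175933.
Under a molecular clock d = 2μt, so t = d/(2μ) = 0.175933 / (2 × 0.0378) = 2.33 Myr.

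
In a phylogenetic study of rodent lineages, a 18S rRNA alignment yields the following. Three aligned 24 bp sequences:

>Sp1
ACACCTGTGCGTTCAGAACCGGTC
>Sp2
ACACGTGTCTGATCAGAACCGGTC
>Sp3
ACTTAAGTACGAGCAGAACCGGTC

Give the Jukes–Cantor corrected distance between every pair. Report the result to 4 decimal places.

Sp1–Sp2: 4/24 sites differ → p ≈ 0.166667, d = −0.75 ln(1 − 0.222223) = 0.188487 ≈ 0.1885.
Sp1–Sp3: 7/24 sites differ → p ≈ 0.291667, d = −0.75 ln(1 − 0.388889) = 0.369358 ≈ 0.3694.
Sp2–Sp3: 7/24 sites differ → p ≈ 0.291667, d = −0.75 ln(1 − 0.388889) = 0.369358 ≈ 0.3694.

d(Sp1,Sp2) = 0.1885, d(Sp1,Sp3) = 0.3694, d(Sp2,Sp3) = 0.3694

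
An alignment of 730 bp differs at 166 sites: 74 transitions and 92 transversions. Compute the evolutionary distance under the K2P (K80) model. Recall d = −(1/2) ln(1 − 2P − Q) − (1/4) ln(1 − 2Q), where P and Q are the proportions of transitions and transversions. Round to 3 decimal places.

P = 74/730 ≈ 0.10137 and Q = 92/730 ≈ 0.126027.
Under the Kimura two-parameter model, d = −½ ln(1 − 2P − Q) − ¼ ln(1 − 2Q).
1 − 2P − Q = 0.671233, giving −½ ln(0.671233) = 0.199319.
1 − 2Q = 0.747946, giving −¼ ln(0.747946) = 0.072606.
d = 0.199319 + 0.072606 = 0.271925.

0.272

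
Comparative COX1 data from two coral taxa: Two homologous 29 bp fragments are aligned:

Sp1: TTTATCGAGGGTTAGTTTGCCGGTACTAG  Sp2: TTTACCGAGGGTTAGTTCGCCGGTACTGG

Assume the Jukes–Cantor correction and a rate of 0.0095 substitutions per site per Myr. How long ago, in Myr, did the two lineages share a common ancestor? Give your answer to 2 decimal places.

The sequences differ at 3 of 29 sites (5, 18, 28), so p = 3/29 ≈ 0.103448.
d = −(3/4) ln(1 − 4p/3) = −0.75 ln(1 − 0.137931) = −0.75 ln(0.862069)
  = −0.75 × (-0.148420) = 0.111315 substitutions/site.
Under a molecular clock d = 2μt, so t = d/(2μ) = 0.111315 / (2 × 0.0095) = 5.86 Myr.

5.86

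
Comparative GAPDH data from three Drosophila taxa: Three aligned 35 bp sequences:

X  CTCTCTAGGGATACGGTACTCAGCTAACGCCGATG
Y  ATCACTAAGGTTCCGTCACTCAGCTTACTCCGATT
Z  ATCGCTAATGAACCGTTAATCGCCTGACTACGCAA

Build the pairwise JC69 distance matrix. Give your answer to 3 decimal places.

X–Y: 10/35 sites differ → p ≈ 0.285714, d = −0.75 ln(1 − 0.380952) = 0.359679 ≈ 0.360.
X–Z: 16/35 sites differ → p ≈ 0.457143, d = −0.75 ln(1 − 0.609524) = 0.705292 ≈ 0.705.
Y–Z: 13/35 sites differ → p ≈ 0.371429, d = −0.75 ln(1 − 0.495239) = 0.512753 ≈ 0.513.

d(X,Y) = 0.360, d(X,Z) = 0.705, d(Y,Z) = 0.513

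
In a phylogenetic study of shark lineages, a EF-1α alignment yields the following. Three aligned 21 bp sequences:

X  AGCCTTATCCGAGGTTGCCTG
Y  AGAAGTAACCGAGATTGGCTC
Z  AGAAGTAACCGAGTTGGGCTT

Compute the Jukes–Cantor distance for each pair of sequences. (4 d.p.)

X–Y: 7/21 sites differ → p ≈ 0.333333, d = −0.75 ln(1 − 0.444444) = 0.440839 ≈ 0.4408.
X–Z: 8/21 sites differ → p ≈ 0.380952, d = −0.75 ln(1 − 0.507936) = 0.531860 ≈ 0.5319.
Y–Z: 3/21 sites differ → p ≈ 0.142857, d = −0.75 ln(1 − 0.190476) = 0.158482 ≈ 0.1585.

d(X,Y) = 0.4408, d(X,Z) = 0.5319, d(Y,Z) = 0.1585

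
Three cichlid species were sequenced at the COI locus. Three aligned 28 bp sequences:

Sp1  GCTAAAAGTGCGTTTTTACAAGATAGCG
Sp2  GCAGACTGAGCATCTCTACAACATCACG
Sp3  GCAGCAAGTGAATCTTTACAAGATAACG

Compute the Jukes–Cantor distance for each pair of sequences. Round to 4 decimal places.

Sp1–Sp2: 11/28 sites differ → p ≈ 0.392857, d = −0.75 ln(1 − 0.523809) = 0.556452 ≈ 0.5565.
Sp1–Sp3: 7/28 sites differ → p = 0.25, d = −0.75 ln(1 − 0.333333) = 0.304098 ≈ 0.3041.
Sp2–Sp3: 8/28 sites differ → p ≈ 0.285714, d = −0.75 ln(1 − 0.380952) = 0.359679 ≈ 0.3597.

d(Sp1,Sp2) = 0.5565, d(Sp1,Sp3) = 0.3041, d(Sp2,Sp3) = 0.3597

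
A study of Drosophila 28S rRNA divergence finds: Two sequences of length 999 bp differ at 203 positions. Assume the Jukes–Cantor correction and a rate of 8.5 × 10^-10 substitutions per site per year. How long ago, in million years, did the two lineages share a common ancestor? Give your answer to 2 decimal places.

139.41

p = 203/999 ≈ 0.203203.
d = −(3/4) ln(1 − 4p/3) = −0.75 ln(1 − 0.270937) = −0.75 ln(0.729063)
  = −0.75 × (-0.315995) = 0.236996 substitutions/site.
Under a molecular clock d = 2μt, so t = d/(2μ) = 0.236996 / (2 × 8.5 × 10^-10) = 139.41 million years.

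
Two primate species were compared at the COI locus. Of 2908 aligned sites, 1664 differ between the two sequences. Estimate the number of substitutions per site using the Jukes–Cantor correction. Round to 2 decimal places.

1.08

p = 1664/2908 ≈ 0.572215.
d = −(3/4) ln(1 − 4p/3) = −0.75 ln(1 − 0.762953) = −0.75 ln(0.237047)
  = −0.75 × (-1.439497) = 1.079623 substitutions/site.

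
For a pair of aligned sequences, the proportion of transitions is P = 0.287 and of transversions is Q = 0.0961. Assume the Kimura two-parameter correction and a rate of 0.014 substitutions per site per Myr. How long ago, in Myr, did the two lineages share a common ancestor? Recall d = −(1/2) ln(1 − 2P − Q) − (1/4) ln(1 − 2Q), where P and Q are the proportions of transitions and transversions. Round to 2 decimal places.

Under the Kimura two-parameter model, d = −½ ln(1 − 2P − Q) − ¼ ln(1 − 2Q).
1 − 2P − Q = 0.3299, giving −½ ln(0.3299) = 0.554483.
1 − 2Q = 0.8078, giving −¼ ln(0.8078) = 0.053360.
d = 0.554483 + 0.053360 = 0.607843.
Under a molecular clock d = 2μt, so t = d/(2μ) = 0.607843 / (2 × 0.014) = 21.71 Myr.

21.71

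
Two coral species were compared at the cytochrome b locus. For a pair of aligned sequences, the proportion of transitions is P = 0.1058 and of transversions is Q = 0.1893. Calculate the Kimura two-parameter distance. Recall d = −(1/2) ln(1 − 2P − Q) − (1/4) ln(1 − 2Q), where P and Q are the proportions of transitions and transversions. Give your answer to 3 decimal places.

Under the Kimura two-parameter model, d = −½ ln(1 − 2P − Q) − ¼ ln(1 − 2Q).
1 − 2P − Q = 0.5991, giving −½ ln(0.5991) = 0.256163.
1 − 2Q = 0.6214, giving −¼ ln(0.6214) = 0.118945.
d = 0.256163 + 0.118945 = 0.375108.

0.375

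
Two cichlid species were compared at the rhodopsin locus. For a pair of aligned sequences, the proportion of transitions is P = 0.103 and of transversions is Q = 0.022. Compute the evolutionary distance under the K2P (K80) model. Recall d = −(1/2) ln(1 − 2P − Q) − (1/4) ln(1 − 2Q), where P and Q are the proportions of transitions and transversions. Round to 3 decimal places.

Under the Kimura two-parameter model, d = −½ ln(1 − 2P − Q) − ¼ ln(1 − 2Q).
1 − 2P − Q = 0.772, giving −½ ln(0.772) = 0.129385.
1 − 2Q = 0.956, giving −¼ ln(0.956) = 0.011249.
d = 0.129385 + 0.011249 = 0.140634.

0.141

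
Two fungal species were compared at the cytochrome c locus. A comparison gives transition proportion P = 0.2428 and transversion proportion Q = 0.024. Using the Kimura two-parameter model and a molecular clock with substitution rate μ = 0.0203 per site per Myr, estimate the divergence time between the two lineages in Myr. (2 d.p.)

Under the Kimura two-parameter model, d = −½ ln(1 − 2P − Q) − ¼ ln(1 − 2Q).
1 − 2P − Q = 0.4904, giving −½ ln(0.4904) = 0.356267.
1 − 2Q = 0.952, giving −¼ ln(0.952) = 0.012298.
d = 0.356267 + 0.012298 = 0.368565.
Under a molecular clock d = 2μt, so t = d/(2μ) = 0.368565 / (2 × 0.0203) = 9.08 Myr.

9.08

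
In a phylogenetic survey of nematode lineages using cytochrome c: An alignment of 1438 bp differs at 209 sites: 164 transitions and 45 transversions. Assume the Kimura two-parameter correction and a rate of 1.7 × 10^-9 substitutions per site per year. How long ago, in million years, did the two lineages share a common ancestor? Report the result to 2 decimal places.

P = 164/1438 ≈ 0.114047 and Q = 45/1438 ≈ 0.031293.
Under the Kimura two-parameter model, d = −½ ln(1 − 2P − Q) − ¼ ln(1 − 2Q).
1 − 2P − Q = 0.740613, giving −½ ln(0.740613) = 0.150139.
1 − 2Q = 0.937414, giving −¼ ln(0.937414) = 0.016158.
d = 0.150139 + 0.016158 = 0.166297.
Under a molecular clock d = 2μt, so t = d/(2μ) = 0.166297 / (2 × 1.7 × 10^-9) = 48.91 million years.

48.91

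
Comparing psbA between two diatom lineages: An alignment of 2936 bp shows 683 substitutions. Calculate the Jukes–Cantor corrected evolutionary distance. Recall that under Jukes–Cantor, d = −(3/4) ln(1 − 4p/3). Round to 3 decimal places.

0.278

p = 683/2936 ≈ 0.232629.
d = −(3/4) ln(1 − 4p/3) = −0.75 ln(1 − 0.310172) = −0.75 ln(0.689828)
  = −0.75 × (-0.371313) = 0.278485 substitutions/site.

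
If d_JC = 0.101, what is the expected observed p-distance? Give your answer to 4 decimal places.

p = (3/4)(1 − e^(−4d/3)) = 0.75 × (1 − e^(-0.134667)) = 0.75 × (1 − 0.874007) = 0.094495.

0.0945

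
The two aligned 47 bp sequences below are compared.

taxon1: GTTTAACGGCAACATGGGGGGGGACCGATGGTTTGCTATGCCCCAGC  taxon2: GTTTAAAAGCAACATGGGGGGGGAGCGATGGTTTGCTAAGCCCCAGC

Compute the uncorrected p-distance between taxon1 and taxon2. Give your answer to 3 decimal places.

0.085

The sequences differ at 4 of 47 positions (sites 7, 8, 25, 39).
p = 4/47 = 0.085106… ≈ 0.085 (to 3 d.p.).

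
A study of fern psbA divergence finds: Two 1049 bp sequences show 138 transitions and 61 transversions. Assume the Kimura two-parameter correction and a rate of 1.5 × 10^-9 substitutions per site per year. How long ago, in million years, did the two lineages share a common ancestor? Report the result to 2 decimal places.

74.89

P = 138/1049 ≈ 0.131554 and Q = 61/1049 ≈ 0.058151.
Under the Kimura two-parameter model, d = −½ ln(1 − 2P − Q) − ¼ ln(1 − 2Q).
1 − 2P − Q = 0.678741, giving −½ ln(0.678741) = 0.193758.
1 − 2Q = 0.883698, giving −¼ ln(0.883698) = 0.030910.
d = 0.193758 + 0.030910 = 0.224668.
Under a molecular clock d = 2μt, so t = d/(2μ) = 0.224668 / (2 × 1.5 × 10^-9) = 74.89 million years.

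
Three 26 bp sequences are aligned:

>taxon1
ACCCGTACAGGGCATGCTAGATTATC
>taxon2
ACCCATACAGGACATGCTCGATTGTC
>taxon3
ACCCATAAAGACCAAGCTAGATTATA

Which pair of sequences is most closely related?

taxon1–taxon2: 4/26 differ, p = 0.154, d = 0.172.
taxon1–taxon3: 6/26 differ, p = 0.231, d = 0.276.
taxon2–taxon3: 7/26 differ, p = 0.269, d = 0.334.
The smallest distance is between taxon1 and taxon2.

taxon1 and taxon2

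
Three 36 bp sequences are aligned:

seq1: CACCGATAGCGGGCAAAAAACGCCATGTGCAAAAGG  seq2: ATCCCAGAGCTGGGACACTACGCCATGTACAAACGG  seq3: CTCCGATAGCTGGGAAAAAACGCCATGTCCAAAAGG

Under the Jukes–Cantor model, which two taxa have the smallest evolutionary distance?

seq1–seq2: 11/36 differ, p = 0.306, d = 0.392.
seq1–seq3: 4/36 differ, p = 0.111, d = 0.120.
seq2–seq3: 8/36 differ, p = 0.222, d = 0.264.
The smallest distance is between seq1 and seq3.

seq1 and seq3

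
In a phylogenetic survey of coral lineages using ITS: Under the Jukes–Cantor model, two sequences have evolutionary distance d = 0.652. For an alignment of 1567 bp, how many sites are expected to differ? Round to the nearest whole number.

683

Invert JC69: p = (3/4)(1 − e^(−4d/3)) = 0.75 × (1 − e^(-0.869333)) = 0.75 × (1 − 0.419231) = 0.435577.
Expected differing sites = pL ≈ 0.435577 × 1567 = 682.549159 ≈ 683.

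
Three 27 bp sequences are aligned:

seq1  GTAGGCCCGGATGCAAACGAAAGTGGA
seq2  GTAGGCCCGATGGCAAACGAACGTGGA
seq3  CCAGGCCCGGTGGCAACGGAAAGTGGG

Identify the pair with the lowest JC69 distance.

seq1 and seq2

seq1–seq2: 4/27 differ, p = 0.148, d = 0.165.
seq1–seq3: 7/27 differ, p = 0.259, d = 0.318.
seq2–seq3: 7/27 differ, p = 0.259, d = 0.318.
The smallest distance is between seq1 and seq2.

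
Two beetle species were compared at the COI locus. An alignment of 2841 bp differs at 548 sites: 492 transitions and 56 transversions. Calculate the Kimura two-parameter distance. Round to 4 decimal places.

P = 492/2841 ≈ 0.173178 and Q = 56/2841 ≈ 0.019711.
Under the Kimura two-parameter model, d = −½ ln(1 − 2P − Q) − ¼ ln(1 − 2Q).
1 − 2P − Q = 0.633933, giving −½ ln(0.633933) = 0.227906.
1 − 2Q = 0.960578, giving −¼ ln(0.960578) = 0.010055.
d = 0.227906 + 0.010055 = 0.237961.

0.2380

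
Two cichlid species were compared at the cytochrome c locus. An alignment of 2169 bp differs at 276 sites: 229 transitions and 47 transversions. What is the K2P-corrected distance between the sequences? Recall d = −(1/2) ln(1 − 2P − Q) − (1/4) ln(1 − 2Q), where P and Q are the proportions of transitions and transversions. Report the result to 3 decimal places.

P = 229/2169 ≈ 0.105579 and Q = 47/2169 ≈ 0.021669.
Under the Kimura two-parameter model, d = −½ ln(1 − 2P − Q) − ¼ ln(1 − 2Q).
1 − 2P − Q = 0.767173, giving −½ ln(0.767173) = 0.132521.
1 − 2Q = 0.956662, giving −¼ ln(0.956662) = 0.011076.
d = 0.132521 + 0.011076 = 0.143597.

0.144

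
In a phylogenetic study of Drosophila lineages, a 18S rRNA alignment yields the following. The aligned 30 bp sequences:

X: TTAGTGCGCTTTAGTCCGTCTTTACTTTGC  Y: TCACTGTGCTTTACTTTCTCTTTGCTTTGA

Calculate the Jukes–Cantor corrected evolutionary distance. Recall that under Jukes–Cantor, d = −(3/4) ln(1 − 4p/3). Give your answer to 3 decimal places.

0.383

The sequences differ at 9 of 30 sites (2, 4, 7, 14, 16, 17, 18, 24, 30), so p = 9/30 = 0.3.
d = −(3/4) ln(1 − 4p/3) = −0.75 ln(1 − 0.4) = −0.75 ln(0.6)
  = −0.75 × (-0.510826) = 0.383120 substitutions/site.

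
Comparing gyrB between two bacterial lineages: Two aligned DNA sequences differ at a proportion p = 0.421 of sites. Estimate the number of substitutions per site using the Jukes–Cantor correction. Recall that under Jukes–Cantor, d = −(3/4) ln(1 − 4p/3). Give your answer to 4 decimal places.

d = −(3/4) ln(1 − 4p/3) = −0.75 ln(1 − 0.561333) = −0.75 ln(0.438667)
  = −0.75 × (-0.824015) = 0.618011 substitutions/site.

0.6180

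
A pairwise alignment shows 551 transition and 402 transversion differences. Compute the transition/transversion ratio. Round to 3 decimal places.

1.371

R = 551/402 = 1.370646… ≈ 1.371 (to 3 d.p.).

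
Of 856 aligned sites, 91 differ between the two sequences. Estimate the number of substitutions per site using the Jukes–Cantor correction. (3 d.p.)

p = 91/856 ≈ 0.106308.
d = −(3/4) ln(1 − 4p/3) = −0.75 ln(1 − 0.141744) = −0.75 ln(0.858256)
  = −0.75 × (-0.152853) = 0.114640 substitutions/site.

0.115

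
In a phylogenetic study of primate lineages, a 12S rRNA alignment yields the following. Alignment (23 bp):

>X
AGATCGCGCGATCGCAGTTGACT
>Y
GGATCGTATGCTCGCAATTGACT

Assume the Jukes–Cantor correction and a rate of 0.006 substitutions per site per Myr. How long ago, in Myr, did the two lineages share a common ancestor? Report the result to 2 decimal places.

26.72

The sequences differ at 6 of 23 sites (1, 7, 8, 9, 11, 17), so p = 6/23 ≈ 0.26087.
d = −(3/4) ln(1 − 4p/3) = −0.75 ln(1 − 0.347827) = −0.75 ln(0.652173)
  = −0.75 × (-0.427445) = 0.320584 substitutions/site.
Under a molecular clock d = 2μt, so t = d/(2μ) = 0.320584 / (2 × 0.006) = 26.72 Myr.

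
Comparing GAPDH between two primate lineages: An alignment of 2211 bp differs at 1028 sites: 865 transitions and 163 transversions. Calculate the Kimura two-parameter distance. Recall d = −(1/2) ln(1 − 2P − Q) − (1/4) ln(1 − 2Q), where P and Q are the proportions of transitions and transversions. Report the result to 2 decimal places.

P = 865/2211 ≈ 0.391226 and Q = 163/2211 ≈ 0.073722.
Under the Kimura two-parameter model, d = −½ ln(1 − 2P − Q) − ¼ ln(1 − 2Q).
1 − 2P − Q = 0.143826, giving −½ ln(0.143826) = 0.969576.
1 − 2Q = 0.852556, giving −¼ ln(0.852556) = 0.039879.
d = 0.969576 + 0.039879 = 1.009455.

1.01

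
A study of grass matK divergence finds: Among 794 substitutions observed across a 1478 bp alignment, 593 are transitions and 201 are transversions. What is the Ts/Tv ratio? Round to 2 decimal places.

2.95

R = 593/201 = 2.950248… ≈ 2.95 (to 2 d.p.).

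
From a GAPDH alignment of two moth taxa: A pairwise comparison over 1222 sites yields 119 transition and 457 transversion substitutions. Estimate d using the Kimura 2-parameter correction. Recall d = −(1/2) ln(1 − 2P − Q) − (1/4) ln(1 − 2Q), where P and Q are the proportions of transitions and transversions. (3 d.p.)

P = 119/1222 ≈ 0.097381 and Q = 457/1222 ≈ 0.373977.
Under the Kimura two-parameter model, d = −½ ln(1 − 2P − Q) − ¼ ln(1 − 2Q).
1 − 2P − Q = 0.431261, giving −½ ln(0.431261) = 0.420521.
1 − 2Q = 0.252046, giving −¼ ln(0.252046) = 0.344536.
d = 0.420521 + 0.344536 = 0.765057.

0.765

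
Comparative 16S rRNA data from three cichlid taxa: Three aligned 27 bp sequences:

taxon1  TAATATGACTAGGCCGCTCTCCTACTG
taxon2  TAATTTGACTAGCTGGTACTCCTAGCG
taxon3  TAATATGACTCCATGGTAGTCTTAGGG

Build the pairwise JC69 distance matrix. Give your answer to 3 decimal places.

taxon1–taxon2: 8/27 sites differ → p ≈ 0.296296, d = −0.75 ln(1 − 0.395061) = 0.376971 ≈ 0.377.
taxon1–taxon3: 11/27 sites differ → p ≈ 0.407407, d = −0.75 ln(1 − 0.543209) = 0.587647 ≈ 0.588.
taxon2–taxon3: 7/27 sites differ → p ≈ 0.259259, d = −0.75 ln(1 − 0.345679) = 0.318118 ≈ 0.318.

d(taxon1,taxon2) = 0.377, d(taxon1,taxon3) = 0.588, d(taxon2,taxon3) = 0.318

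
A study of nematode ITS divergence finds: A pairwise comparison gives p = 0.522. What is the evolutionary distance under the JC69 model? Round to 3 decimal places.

d = −(3/4) ln(1 − 4p/3) = −0.75 ln(1 − 0.696) = −0.75 ln(0.304)
  = −0.75 × (-1.190728) = 0.893046 substitutions/site.

0.893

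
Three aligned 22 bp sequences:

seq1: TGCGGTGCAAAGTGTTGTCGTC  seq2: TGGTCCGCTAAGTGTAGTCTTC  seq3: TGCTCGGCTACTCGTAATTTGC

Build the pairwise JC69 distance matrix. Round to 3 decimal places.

d(seq1,seq2) = 0.414, d(seq1,seq3) = 0.974, d(seq2,seq3) = 0.497

seq1–seq2: 7/22 sites differ → p ≈ 0.318182, d = −0.75 ln(1 − 0.424243) = 0.414052 ≈ 0.414.
seq1–seq3: 12/22 sites differ → p ≈ 0.545455, d = −0.75 ln(1 − 0.727273) = 0.974463 ≈ 0.974.
seq2–seq3: 8/22 sites differ → p ≈ 0.363636, d = −0.75 ln(1 − 0.484848) = 0.497470 ≈ 0.497.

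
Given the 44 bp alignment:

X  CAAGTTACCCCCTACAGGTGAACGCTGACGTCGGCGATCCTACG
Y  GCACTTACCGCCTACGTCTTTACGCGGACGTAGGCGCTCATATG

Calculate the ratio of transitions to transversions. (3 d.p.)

Transitions are A↔G and C↔T; transversions are all other mismatches.
Transitions: 2. Transversions: 12.
R = 2/12 = 0.166666… ≈ 0.167 (to 3 d.p.).

0.167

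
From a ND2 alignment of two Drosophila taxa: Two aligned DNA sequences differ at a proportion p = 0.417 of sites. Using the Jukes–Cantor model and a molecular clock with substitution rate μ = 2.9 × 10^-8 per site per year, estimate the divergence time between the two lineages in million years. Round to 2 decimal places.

10.50

d = −(3/4) ln(1 − 4p/3) = −0.75 ln(1 − 0.556) = −0.75 ln(0.444)
  = −0.75 × (-0.811931) = 0.608948 substitutions/site.
Under a molecular clock d = 2μt, so t = d/(2μ) = 0.608948 / (2 × 2.9 × 10^-8) = 10.50 million years.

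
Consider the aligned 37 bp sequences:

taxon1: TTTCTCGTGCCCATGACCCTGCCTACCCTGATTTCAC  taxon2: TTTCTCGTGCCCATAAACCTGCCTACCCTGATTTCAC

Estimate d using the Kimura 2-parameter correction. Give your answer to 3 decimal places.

Of 37 sites, 1 differences are transitions and 1 are transversions, so P = 1/37 ≈ 0.027027 and Q = 1/37 ≈ 0.027027.
Under the Kimura two-parameter model, d = −½ ln(1 − 2P − Q) − ¼ ln(1 − 2Q).
1 − 2P − Q = 0.918919, giving −½ ln(0.918919) = 0.042279.
1 − 2Q = 0.945946, giving −¼ ln(0.945946) = 0.013892.
d = 0.042279 + 0.013892 = 0.056171.

0.056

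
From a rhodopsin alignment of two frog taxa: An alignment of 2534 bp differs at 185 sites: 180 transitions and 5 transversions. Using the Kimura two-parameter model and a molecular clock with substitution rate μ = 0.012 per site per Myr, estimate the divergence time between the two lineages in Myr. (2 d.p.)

3.28

P = 180/2534 ≈ 0.071034 and Q = 5/2534 ≈ 0.001973.
Under the Kimura two-parameter model, d = −½ ln(1 − 2P − Q) − ¼ ln(1 − 2Q).
1 − 2P − Q = 0.855959, giving −½ ln(0.855959) = 0.077766.
1 − 2Q = 0.996054, giving −¼ ln(0.996054) = 0.000988.
d = 0.077766 + 0.000988 = 0.078754.
Under a molecular clock d = 2μt, so t = d/(2μ) = 0.078754 / (2 × 0.012) = 3.28 Myr.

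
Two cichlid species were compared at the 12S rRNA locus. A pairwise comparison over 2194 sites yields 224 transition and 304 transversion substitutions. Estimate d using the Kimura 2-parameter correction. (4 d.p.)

P = 224/2194 ≈ 0.102097 and Q = 304/2194 ≈ 0.13856.
Under the Kimura two-parameter model, d = −½ ln(1 − 2P − Q) − ¼ ln(1 − 2Q).
1 − 2P − Q = 0.657246, giving −½ ln(0.657246) = 0.209848.
1 − 2Q = 0.72288, giving −¼ ln(0.72288) = 0.081128.
d = 0.209848 + 0.081128 = 0.290976.

0.2910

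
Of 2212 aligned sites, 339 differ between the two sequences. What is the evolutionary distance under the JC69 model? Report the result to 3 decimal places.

0.171

p = 339/2212 ≈ 0.153255.
d = −(3/4) ln(1 − 4p/3) = −0.75 ln(1 − 0.20434) = −0.75 ln(0.79566)
  = −0.75 × (-0.228583) = 0.171437 substitutions/site.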